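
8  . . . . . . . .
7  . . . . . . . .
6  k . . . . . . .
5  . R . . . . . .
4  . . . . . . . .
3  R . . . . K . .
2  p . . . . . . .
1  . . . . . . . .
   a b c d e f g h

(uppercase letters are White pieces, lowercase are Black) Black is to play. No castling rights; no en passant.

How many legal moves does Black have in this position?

1

Black to move; king on a6.
In check: yes, from the white rook on a3.
Legal moves: Kxb5.
Count: 1.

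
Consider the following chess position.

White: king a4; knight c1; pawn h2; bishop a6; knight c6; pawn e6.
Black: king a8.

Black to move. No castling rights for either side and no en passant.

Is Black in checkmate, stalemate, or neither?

Black to move; black king on a8.
In check: no.
King squares — a7: attacked by Nc6; b7: attacked by Ba6; b8: attacked by Nc6.
Legal moves for Black: none.
Not in check and no legal moves → stalemate.

stalemate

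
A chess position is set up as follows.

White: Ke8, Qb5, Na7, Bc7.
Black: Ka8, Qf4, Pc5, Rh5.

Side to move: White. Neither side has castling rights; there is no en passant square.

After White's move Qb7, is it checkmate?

no

After Qb7: black king on a8; in check: yes, from the white queen on b7.
Black has 1 legal reply: Kxb7.
In check but a legal move exists → not checkmate.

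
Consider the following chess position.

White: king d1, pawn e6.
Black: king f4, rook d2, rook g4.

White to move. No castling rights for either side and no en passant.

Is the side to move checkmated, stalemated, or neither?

White to move; white king on d1.
In check: yes, from the black rook on d2.
King squares — c1: available; e1: available; c2: attacked by Rd2; d2: available; e2: attacked by Rd2.
Legal moves for White: Kxd2, Ke1, Kc1.
White is in check but has 3 legal moves → neither.

neither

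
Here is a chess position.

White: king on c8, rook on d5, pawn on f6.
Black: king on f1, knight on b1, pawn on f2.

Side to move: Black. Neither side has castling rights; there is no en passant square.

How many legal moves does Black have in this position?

7

Black to move; king on f1.
In check: no.
Legal moves: Kg2, Ke2, Kg1, Ke1, Nc3, Na3, Nd2.
Count: 7.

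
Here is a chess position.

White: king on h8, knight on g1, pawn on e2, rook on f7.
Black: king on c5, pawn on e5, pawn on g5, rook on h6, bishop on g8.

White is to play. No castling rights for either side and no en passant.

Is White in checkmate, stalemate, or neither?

neither

White to move; white king on h8.
In check: yes, from the black rook on h6.
King squares — g7: available; h7: attacked by Rh6; g8: available.
Legal moves for White: Kxg8, Kg7, Rh7.
White is in check but has 3 legal moves → neither.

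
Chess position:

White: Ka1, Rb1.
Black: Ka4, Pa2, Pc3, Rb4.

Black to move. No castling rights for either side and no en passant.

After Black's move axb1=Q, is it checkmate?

yes

After axb1=Q: white king on a1; in check: yes, from the black queen on b1.
King squares — b1: attacked by Rb4; a2: attacked by Qb1; b2: attacked by Qb1.
White has no legal moves → checkmate.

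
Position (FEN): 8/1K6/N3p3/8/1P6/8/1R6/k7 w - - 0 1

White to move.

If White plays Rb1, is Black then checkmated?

no

After Rb1: black king on a1; in check: yes, from the white rook on b1.
Black has 2 legal replies: Ka2, Kxb1.
In check but a legal move exists → not checkmate.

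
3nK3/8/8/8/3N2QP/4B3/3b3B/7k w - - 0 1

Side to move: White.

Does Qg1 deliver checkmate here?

yes

After Qg1: black king on h1; in check: yes, from the white queen on g1.
King squares — g1: attacked by Bh2; g2: attacked by Qg1; h2: attacked by Qg1.
Black has no legal moves → checkmate.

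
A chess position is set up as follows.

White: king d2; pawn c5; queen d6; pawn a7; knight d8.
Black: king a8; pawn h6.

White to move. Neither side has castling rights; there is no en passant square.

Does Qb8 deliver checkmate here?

yes

After Qb8: black king on a8; in check: yes, from the white queen on b8.
King squares — a7: attacked by Qb8; b7: attacked by Qb8; b8: attacked by Pa7.
Black has no legal moves → checkmate.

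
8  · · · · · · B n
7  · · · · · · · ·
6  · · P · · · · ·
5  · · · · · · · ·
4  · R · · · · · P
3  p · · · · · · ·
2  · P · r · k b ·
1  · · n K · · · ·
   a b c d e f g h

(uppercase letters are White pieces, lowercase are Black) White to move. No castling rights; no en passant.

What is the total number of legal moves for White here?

2

White to move; king on d1.
In check: yes, from the black rook on d2.
Legal moves: Kxd2, Kxc1.
Count: 2.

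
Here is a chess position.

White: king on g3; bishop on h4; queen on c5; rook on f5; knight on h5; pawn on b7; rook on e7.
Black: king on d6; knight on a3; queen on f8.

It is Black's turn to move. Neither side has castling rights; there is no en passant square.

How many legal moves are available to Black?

Black to move; king on d6.
In check: yes, from the white queen on c5.
Legal moves: none.
Count: 0.

0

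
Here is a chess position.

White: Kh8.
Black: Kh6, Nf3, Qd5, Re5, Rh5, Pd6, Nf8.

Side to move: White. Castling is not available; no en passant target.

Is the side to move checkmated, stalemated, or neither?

stalemate

White to move; white king on h8.
In check: no.
King squares — g7: attacked by Kh6; h7: attacked by Kh6; g8: attacked by Qd5.
Legal moves for White: none.
Not in check and no legal moves → stalemate.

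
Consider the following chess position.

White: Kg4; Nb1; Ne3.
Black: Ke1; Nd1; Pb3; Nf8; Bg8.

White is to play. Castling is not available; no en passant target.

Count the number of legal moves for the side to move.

White to move; king on g4.
In check: no.
Legal moves: Kh5, Kg5, Kf5, Kh4, Kf4, Kh3, Kg3, Kf3, Nf5, Nd5, Nc4, Ng2+, Nc2+, Nf1, Nxd1, Nc3, Na3, Nd2.
Count: 18.

18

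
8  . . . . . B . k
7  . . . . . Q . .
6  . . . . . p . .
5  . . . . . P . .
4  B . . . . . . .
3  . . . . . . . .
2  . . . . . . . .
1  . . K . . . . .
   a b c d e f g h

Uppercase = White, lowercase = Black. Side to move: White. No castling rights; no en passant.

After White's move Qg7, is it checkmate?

After Qg7: black king on h8; in check: yes, from the white queen on g7.
King squares — g7: attacked by Bf8; h7: attacked by Qg7; g8: attacked by Qg7.
Black has no legal moves → checkmate.

yes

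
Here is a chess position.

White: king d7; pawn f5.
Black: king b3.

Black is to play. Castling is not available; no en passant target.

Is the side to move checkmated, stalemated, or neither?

neither

Black to move; black king on b3.
In check: no.
Legal moves for Black: Kc4, Kb4, Ka4, Kc3, Ka3, Kc2, Kb2, Ka2.
Black has 8 legal moves and is not in check → neither.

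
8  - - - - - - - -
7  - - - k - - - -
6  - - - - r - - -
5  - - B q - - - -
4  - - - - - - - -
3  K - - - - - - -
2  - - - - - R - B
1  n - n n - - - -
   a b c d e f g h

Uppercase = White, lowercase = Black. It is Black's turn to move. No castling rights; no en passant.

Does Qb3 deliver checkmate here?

After Qb3: white king on a3; in check: yes, from the black queen on b3.
King squares — a2: attacked by Nc1; b2: attacked by Nd1; b3: attacked by Na1; a4: attacked by Qb3; b4: attacked by Qb3.
White has no legal moves → checkmate.

yes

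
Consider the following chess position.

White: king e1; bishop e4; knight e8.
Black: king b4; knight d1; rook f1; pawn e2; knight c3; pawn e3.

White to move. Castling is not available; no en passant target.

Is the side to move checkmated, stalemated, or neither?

White to move; white king on e1.
In check: yes, from the black rook on f1.
King squares — d1: attacked by Rf1; f1: attacked by Pe2; d2: attacked by Pe3; e2: attacked by Nc3; f2: attacked by Nd1.
Legal moves for White: none.
In check with no legal moves → checkmate.

checkmate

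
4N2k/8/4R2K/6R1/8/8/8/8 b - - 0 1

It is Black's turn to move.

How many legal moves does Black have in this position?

Black to move; king on h8.
In check: no.
Legal moves: none.
Count: 0.

0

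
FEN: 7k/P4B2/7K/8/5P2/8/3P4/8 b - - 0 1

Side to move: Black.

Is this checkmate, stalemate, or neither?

Black to move; black king on h8.
In check: no.
King squares — g7: attacked by Kh6; h7: attacked by Kh6; g8: attacked by Bf7.
Legal moves for Black: none.
Not in check and no legal moves → stalemate.

stalemate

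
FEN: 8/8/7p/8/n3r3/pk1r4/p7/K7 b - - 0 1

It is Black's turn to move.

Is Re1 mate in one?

After Re1: white king on a1; in check: yes, from the black rook on e1.
King squares — b1: attacked by Re1; a2: attacked by Kb3; b2: attacked by Pa3.
White has no legal moves → checkmate.

yes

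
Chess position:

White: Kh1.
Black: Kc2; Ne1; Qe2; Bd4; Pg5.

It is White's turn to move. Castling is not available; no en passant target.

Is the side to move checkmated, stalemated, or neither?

White to move; white king on h1.
In check: no.
King squares — g1: attacked by Bd4; g2: attacked by Ne1; h2: attacked by Qe2.
Legal moves for White: none.
Not in check and no legal moves → stalemate.

stalemate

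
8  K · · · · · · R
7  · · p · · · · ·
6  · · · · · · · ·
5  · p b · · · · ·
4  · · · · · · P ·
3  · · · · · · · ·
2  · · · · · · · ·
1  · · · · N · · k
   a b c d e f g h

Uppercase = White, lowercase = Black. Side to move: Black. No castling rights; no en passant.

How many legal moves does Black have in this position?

1

Black to move; king on h1.
In check: yes, from the white rook on h8.
Legal moves: Kg1.
Count: 1.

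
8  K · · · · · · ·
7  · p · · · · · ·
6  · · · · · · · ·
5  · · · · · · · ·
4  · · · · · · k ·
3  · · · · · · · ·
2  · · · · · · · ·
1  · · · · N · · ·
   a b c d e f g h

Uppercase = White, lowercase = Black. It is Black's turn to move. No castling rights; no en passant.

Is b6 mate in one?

no

After b6: white king on a8; in check: no.
White is not in check, so this cannot be checkmate.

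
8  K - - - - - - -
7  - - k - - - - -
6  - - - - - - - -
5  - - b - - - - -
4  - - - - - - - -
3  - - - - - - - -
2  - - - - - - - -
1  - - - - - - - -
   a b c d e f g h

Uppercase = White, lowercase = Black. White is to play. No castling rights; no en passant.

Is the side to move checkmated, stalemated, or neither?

stalemate

White to move; white king on a8.
In check: no.
King squares — a7: attacked by Bc5; b7: attacked by Kc7; b8: attacked by Kc7.
Legal moves for White: none.
Not in check and no legal moves → stalemate.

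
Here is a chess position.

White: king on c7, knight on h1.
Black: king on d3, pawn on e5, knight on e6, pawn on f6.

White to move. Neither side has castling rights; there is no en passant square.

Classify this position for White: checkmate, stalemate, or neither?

neither

White to move; white king on c7.
In check: yes, from the black knight on e6.
Legal moves for White: Kc8, Kb8, Kd7, Kb7, Kd6, Kc6, Kb6.
White is in check but has 7 legal moves → neither.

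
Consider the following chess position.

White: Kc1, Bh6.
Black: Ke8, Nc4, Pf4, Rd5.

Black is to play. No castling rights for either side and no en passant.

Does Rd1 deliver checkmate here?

no

After Rd1: white king on c1; in check: yes, from the black rook on d1.
White has 2 legal replies: Kc2, Kxd1.
In check but a legal move exists → not checkmate.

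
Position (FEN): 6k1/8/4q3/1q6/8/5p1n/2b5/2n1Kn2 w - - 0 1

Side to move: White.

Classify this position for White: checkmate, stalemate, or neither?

White to move; white king on e1.
In check: yes, from the black queen on e6.
King squares — d1: attacked by Bc2; f1: attacked by Qb5; d2: attacked by Nf1; e2: attacked by Nc1; f2: attacked by Nh3.
Legal moves for White: none.
In check with no legal moves → checkmate.

checkmate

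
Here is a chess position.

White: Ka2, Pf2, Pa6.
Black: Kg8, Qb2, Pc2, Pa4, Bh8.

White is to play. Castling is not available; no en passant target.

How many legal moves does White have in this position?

0

White to move; king on a2.
In check: yes, from the black queen on b2.
Legal moves: none.
Count: 0.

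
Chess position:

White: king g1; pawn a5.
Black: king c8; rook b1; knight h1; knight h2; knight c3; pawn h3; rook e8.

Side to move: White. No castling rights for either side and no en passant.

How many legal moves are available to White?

White to move; king on g1.
In check: yes, from the black rook on b1.
Legal moves: Kxh2.
Count: 1.

1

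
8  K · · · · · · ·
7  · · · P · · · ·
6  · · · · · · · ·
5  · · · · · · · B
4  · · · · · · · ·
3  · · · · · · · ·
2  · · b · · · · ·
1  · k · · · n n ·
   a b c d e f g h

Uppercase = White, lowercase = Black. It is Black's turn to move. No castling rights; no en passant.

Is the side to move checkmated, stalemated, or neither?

neither

Black to move; black king on b1.
In check: no.
Legal moves for Black include: Bh7, Bg6, Bf5, Be4+, Ba4, Bd3, Bb3, Bd1, Nh3, Nf3, Ne2, Ng3, Ne3, Nh2, Nd2, Kb2, Ka2, Kc1, ... (list truncated; more exist).
Black has legal moves and is not in check → neither.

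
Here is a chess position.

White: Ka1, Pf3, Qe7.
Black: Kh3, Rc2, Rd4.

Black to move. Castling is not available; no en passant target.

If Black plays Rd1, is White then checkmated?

yes

After Rd1: white king on a1; in check: yes, from the black rook on d1.
King squares — b1: attacked by Rd1; a2: attacked by Rc2; b2: attacked by Rc2.
White has no legal moves → checkmate.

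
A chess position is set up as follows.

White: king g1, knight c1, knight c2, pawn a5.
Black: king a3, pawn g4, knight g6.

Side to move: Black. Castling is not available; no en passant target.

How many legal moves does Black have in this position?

Black to move; king on a3.
In check: yes, from the white knight on c2.
Legal moves: Ka4, Kb2.
Count: 2.

2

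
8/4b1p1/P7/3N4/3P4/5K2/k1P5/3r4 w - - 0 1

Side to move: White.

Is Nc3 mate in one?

After Nc3: black king on a2; in check: yes, from the white knight on c3.
Black has 3 legal replies: Ka3, Kb2, Ka1.
In check but a legal move exists → not checkmate.

no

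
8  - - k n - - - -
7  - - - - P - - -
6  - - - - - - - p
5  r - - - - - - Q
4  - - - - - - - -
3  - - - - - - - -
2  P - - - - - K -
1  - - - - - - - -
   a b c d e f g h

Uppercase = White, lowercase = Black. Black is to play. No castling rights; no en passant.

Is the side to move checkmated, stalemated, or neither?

Black to move; black king on c8.
In check: no.
Legal moves for Black include: Nf7, Nb7, Ne6, Nc6, Kb8, Kd7, Kc7, Kb7, Ra8, Ra7, Ra6, Rxh5, Rg5+, Rf5, Re5, Rd5, Rc5, Rb5, ... (list truncated; more exist).
Black has legal moves and is not in check → neither.

neither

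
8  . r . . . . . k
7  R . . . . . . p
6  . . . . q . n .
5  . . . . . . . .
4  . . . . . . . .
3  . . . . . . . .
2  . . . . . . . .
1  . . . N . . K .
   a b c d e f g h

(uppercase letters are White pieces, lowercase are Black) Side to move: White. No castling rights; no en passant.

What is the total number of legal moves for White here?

23

White to move; king on g1.
In check: no.
Legal moves: Ra8, Rxh7+, Rg7, Rf7, Re7, Rd7, Rc7, Rb7, Ra6, Ra5, Ra4, Ra3, Ra2, Ra1, Kh2, Kg2, Kf2, Kh1, Kf1, Ne3, Nc3, Nf2, Nb2.
Count: 23.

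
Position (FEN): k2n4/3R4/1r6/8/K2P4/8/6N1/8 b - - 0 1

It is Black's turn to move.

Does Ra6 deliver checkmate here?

no

After Ra6: white king on a4; in check: yes, from the black rook on a6.
White has 3 legal replies: Kb5, Kb4, Kb3.
In check but a legal move exists → not checkmate.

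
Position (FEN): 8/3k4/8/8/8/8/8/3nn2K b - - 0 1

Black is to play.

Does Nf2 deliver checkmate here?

no

After Nf2: white king on h1; in check: yes, from the black knight on f2.
White has 2 legal replies: Kh2, Kg1.
In check but a legal move exists → not checkmate.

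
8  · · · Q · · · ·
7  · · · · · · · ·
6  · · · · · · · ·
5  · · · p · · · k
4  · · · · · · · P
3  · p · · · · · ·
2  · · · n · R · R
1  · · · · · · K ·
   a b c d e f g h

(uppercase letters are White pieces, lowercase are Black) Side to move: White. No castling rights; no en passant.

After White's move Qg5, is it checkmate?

After Qg5: black king on h5; in check: yes, from the white queen on g5.
King squares — g4: attacked by Qg5; h4: attacked by Rh2; g5: attacked by Ph4; g6: attacked by Qg5; h6: attacked by Qg5.
Black has no legal moves → checkmate.

yes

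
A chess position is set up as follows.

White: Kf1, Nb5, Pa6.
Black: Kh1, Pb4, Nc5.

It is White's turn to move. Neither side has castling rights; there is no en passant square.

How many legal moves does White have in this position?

10

White to move; king on f1.
In check: no.
Legal moves: Nc7, Na7, Nd6, Nd4, Nc3, Na3, Kf2, Ke2, Ke1, a7.
Count: 10.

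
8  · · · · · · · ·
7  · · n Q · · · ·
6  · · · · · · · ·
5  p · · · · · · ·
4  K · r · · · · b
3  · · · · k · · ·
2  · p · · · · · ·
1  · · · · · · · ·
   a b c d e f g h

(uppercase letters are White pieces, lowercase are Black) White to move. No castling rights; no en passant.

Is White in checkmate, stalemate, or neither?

neither

White to move; white king on a4.
In check: yes, from the black rook on c4.
Legal moves for White: Kxa5, Kb3, Ka3.
White is in check but has 3 legal moves → neither.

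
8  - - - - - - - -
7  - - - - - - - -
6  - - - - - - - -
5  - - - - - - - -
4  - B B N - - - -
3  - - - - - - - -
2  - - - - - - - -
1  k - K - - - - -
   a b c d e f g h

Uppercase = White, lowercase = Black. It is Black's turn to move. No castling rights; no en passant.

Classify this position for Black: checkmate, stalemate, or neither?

stalemate

Black to move; black king on a1.
In check: no.
King squares — b1: attacked by Kc1; a2: attacked by Bc4; b2: attacked by Kc1.
Legal moves for Black: none.
Not in check and no legal moves → stalemate.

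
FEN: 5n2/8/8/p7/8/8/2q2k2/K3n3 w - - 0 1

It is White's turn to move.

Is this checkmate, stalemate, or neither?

White to move; white king on a1.
In check: no.
King squares — b1: attacked by Qc2; a2: attacked by Qc2; b2: attacked by Qc2.
Legal moves for White: none.
Not in check and no legal moves → stalemate.

stalemate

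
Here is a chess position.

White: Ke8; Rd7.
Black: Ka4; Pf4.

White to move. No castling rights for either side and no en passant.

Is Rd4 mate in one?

no

After Rd4: black king on a4; in check: yes, from the white rook on d4.
Black has 4 legal replies: Kb5, Ka5, Kb3, Ka3.
In check but a legal move exists → not checkmate.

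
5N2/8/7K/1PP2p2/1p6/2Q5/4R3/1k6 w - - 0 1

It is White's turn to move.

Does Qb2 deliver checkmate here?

After Qb2: black king on b1; in check: yes, from the white queen on b2.
King squares — a1: attacked by Qb2; c1: attacked by Qb2; a2: attacked by Qb2; b2: attacked by Re2; c2: attacked by Qb2.
Black has no legal moves → checkmate.

yes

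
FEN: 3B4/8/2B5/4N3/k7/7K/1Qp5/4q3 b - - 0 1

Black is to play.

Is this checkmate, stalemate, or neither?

checkmate

Black to move; black king on a4.
In check: yes, from the white bishop on c6.
King squares — a3: attacked by Qb2; b3: attacked by Qb2; b4: attacked by Qb2; a5: attacked by Bd8; b5: attacked by Qb2.
Legal moves for Black: none.
In check with no legal moves → checkmate.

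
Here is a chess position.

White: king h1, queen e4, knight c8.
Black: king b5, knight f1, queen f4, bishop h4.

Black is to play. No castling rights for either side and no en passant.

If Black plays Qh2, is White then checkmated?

After Qh2: white king on h1; in check: yes, from the black queen on h2.
King squares — g1: attacked by Qh2; g2: attacked by Qh2; h2: attacked by Nf1.
White has no legal moves → checkmate.

yes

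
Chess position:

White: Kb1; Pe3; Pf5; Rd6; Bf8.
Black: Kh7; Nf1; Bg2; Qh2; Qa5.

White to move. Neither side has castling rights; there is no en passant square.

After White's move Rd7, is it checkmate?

After Rd7: black king on h7; in check: yes, from the white rook on d7.
Black has 2 legal replies: Kh8, Kg8.
In check but a legal move exists → not checkmate.

no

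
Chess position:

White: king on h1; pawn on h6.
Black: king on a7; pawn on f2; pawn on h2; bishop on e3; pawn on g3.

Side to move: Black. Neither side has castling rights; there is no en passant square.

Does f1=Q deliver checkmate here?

After f1=Q: white king on h1; in check: yes, from the black queen on f1.
King squares — g1: attacked by Qf1; g2: attacked by Qf1; h2: attacked by Pg3.
White has no legal moves → checkmate.

yes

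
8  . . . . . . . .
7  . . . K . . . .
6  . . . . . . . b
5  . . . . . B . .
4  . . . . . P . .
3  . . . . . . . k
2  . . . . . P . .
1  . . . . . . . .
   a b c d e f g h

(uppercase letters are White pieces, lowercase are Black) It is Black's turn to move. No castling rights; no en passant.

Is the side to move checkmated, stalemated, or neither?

Black to move; black king on h3.
In check: yes, from the white bishop on f5.
Legal moves for Black: Kh4, Kh2, Kg2.
Black is in check but has 3 legal moves → neither.

neither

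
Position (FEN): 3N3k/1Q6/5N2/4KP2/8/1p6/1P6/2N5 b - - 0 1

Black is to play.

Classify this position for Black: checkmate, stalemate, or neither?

stalemate

Black to move; black king on h8.
In check: no.
King squares — g7: attacked by Qb7; h7: attacked by Nf6; g8: attacked by Nf6.
Legal moves for Black: none.
Not in check and no legal moves → stalemate.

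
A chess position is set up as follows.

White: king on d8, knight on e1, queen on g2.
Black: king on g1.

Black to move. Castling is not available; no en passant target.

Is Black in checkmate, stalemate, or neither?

checkmate

Black to move; black king on g1.
In check: yes, from the white queen on g2.
King squares — f1: attacked by Qg2; h1: attacked by Qg2; f2: attacked by Qg2; g2: attacked by Ne1; h2: attacked by Qg2.
Legal moves for Black: none.
In check with no legal moves → checkmate.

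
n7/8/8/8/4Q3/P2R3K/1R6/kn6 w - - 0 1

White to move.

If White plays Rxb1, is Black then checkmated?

no

After Rxb1: black king on a1; in check: yes, from the white rook on b1.
Black has 2 legal replies: Ka2, Kxb1.
In check but a legal move exists → not checkmate.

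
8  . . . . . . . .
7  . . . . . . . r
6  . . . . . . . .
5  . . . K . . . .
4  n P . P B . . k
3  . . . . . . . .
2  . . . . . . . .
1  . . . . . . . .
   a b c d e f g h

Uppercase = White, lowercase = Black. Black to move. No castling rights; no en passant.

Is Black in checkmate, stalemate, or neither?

Black to move; black king on h4.
In check: no.
Legal moves for Black include: Rh8, Rg7, Rf7, Re7, Rd7+, Rc7, Rb7, Ra7, Rh6, Rh5+, Kh5, Kg5, Kg4, Kh3, Kg3, Nb6+, Nc5, Nc3+, ... (list truncated; more exist).
Black has legal moves and is not in check → neither.

neither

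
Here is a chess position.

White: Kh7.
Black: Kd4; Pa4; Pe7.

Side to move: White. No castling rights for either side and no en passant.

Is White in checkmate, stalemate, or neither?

neither

White to move; white king on h7.
In check: no.
Legal moves for White: Kh8, Kg8, Kg7, Kh6, Kg6.
White has 5 legal moves and is not in check → neither.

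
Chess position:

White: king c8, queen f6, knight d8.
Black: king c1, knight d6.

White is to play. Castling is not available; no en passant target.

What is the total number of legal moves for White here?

White to move; king on c8.
In check: yes, from the black knight on d6.
Legal moves: Kb8, Kd7, Kc7, Qxd6.
Count: 4.

4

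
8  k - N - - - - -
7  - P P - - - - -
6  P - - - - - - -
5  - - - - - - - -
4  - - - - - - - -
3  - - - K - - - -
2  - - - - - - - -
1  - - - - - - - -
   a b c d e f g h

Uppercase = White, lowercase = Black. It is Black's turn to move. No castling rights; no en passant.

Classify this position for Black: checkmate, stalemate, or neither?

checkmate

Black to move; black king on a8.
In check: yes, from the white pawn on b7.
King squares — a7: attacked by Nc8; b7: attacked by Pa6; b8: attacked by Pc7.
Legal moves for Black: none.
In check with no legal moves → checkmate.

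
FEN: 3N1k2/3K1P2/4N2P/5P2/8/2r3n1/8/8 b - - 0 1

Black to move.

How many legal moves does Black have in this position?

Black to move; king on f8.
In check: yes, from the white knight on e6.
Legal moves: none.
Count: 0.

0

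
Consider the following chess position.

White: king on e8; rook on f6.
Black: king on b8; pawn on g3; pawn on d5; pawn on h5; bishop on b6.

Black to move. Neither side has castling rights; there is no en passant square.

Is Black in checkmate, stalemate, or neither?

neither

Black to move; black king on b8.
In check: no.
Legal moves for Black: Kc8, Ka8, Kc7, Kb7, Ka7, Bd8, Bc7, Ba7, Bc5, Ba5, Bd4, Be3, Bf2, Bg1, h4, d4, g2.
Black has 17 legal moves and is not in check → neither.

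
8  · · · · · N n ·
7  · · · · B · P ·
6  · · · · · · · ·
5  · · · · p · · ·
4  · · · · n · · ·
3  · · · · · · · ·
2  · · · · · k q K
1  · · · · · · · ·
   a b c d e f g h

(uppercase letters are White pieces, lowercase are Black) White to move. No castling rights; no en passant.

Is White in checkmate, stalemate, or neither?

White to move; white king on h2.
In check: yes, from the black queen on g2.
King squares — g1: attacked by Kf2; h1: attacked by Qg2; g2: attacked by Kf2; g3: attacked by Kf2; h3: attacked by Qg2.
Legal moves for White: none.
In check with no legal moves → checkmate.

checkmate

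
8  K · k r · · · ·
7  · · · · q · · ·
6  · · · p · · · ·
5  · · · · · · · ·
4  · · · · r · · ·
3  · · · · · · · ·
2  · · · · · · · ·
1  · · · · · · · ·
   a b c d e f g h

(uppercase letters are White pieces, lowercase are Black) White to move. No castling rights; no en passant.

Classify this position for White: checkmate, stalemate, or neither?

stalemate

White to move; white king on a8.
In check: no.
King squares — a7: attacked by Qe7; b7: attacked by Qe7; b8: attacked by Kc8.
Legal moves for White: none.
Not in check and no legal moves → stalemate.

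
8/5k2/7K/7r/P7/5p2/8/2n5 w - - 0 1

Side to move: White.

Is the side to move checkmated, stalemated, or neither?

White to move; white king on h6.
In check: yes, from the black rook on h5.
Legal moves for White: Kxh5.
White is in check but has 1 legal move → neither.

neither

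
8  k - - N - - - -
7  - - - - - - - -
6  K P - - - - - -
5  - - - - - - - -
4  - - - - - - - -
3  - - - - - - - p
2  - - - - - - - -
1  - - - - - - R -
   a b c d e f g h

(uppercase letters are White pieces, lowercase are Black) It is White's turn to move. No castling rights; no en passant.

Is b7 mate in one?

no

After b7: black king on a8; in check: yes, from the white pawn on b7.
Black has 1 legal reply: Kb8.
In check but a legal move exists → not checkmate.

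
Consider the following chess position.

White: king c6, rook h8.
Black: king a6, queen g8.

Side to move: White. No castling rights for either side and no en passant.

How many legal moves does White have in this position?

12

White to move; king on c6.
In check: no.
Legal moves: Rxg8, Rh7, Rh6, Rh5, Rh4, Rh3, Rh2, Rh1, Kd7, Kc7, Kd6, Kc5.
Count: 12.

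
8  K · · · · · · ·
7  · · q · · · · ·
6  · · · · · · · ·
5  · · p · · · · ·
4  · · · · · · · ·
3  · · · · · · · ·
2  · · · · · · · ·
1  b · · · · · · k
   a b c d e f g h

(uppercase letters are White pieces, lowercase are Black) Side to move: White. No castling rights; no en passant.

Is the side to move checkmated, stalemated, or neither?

stalemate

White to move; white king on a8.
In check: no.
King squares — a7: attacked by Qc7; b7: attacked by Qc7; b8: attacked by Qc7.
Legal moves for White: none.
Not in check and no legal moves → stalemate.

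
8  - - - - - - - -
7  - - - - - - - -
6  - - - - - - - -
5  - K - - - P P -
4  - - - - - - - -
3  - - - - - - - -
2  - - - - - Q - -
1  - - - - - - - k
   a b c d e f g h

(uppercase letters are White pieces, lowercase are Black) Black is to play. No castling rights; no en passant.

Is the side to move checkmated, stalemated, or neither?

Black to move; black king on h1.
In check: no.
King squares — g1: attacked by Qf2; g2: attacked by Qf2; h2: attacked by Qf2.
Legal moves for Black: none.
Not in check and no legal moves → stalemate.

stalemate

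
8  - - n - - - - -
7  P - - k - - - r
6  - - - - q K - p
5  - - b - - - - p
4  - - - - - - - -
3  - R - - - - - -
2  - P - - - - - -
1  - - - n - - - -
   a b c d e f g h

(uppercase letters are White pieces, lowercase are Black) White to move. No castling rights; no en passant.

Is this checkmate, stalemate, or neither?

White to move; white king on f6.
In check: yes, from the black queen on e6.
King squares — e5: attacked by Qe6; f5: attacked by Qe6; g5: attacked by Ph6; e6: attacked by Kd7; g6: attacked by Qe6; e7: attacked by Bc5; f7: attacked by Qe6; g7: attacked by Rh7.
Legal moves for White: none.
In check with no legal moves → checkmate.

checkmate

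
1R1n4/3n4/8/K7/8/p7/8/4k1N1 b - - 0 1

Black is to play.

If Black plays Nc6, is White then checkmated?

no

After Nc6: white king on a5; in check: yes, from the black knight on c6.
White has 3 legal replies: Ka6, Kb5, Ka4.
In check but a legal move exists → not checkmate.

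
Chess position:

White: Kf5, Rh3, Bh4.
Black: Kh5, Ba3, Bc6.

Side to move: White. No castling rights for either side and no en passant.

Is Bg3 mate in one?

After Bg3: black king on h5; in check: yes, from the white rook on h3.
King squares — g4: attacked by Kf5; h4: attacked by Bg3; g5: attacked by Kf5; g6: attacked by Kf5; h6: attacked by Rh3.
Black has no legal moves → checkmate.

yes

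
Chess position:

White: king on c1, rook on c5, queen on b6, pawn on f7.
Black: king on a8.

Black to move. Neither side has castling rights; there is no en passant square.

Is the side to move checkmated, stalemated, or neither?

Black to move; black king on a8.
In check: no.
King squares — a7: attacked by Qb6; b7: attacked by Qb6; b8: attacked by Qb6.
Legal moves for Black: none.
Not in check and no legal moves → stalemate.

stalemate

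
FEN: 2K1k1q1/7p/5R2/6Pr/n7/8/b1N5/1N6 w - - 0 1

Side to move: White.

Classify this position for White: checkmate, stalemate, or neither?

neither

White to move; white king on c8.
In check: no.
Legal moves for White include: Kb8, Kc7, Kb7, Rf8+, Rf7, Rh6, Rg6, Re6+, Rd6, Rc6, Rb6, Ra6, Rf5, Rf4, Rf3, Rf2, Rf1, Nd4, ... (list truncated; more exist).
White has legal moves and is not in check → neither.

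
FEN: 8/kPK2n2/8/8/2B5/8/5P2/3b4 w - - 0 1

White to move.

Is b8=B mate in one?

After b8=B: black king on a7; in check: yes, from the white bishop on b8.
Black has 1 legal reply: Ka8.
In check but a legal move exists → not checkmate.

no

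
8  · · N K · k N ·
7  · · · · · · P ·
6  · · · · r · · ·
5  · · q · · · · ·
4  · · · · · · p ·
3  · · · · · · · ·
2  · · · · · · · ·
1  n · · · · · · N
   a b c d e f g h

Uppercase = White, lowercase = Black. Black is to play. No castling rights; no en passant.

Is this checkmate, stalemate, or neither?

neither

Black to move; black king on f8.
In check: yes, from the white pawn on g7.
Legal moves for Black: Kxg8, Kxg7, Kf7.
Black is in check but has 3 legal moves → neither.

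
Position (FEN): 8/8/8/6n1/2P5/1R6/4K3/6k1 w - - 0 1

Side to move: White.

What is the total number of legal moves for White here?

20

White to move; king on e2.
In check: no.
Legal moves: Rb8, Rb7, Rb6, Rb5, Rb4, Rh3, Rg3+, Rf3, Re3, Rd3, Rc3, Ra3, Rb2, Rb1+, Ke3, Kd3, Kd2, Ke1, Kd1, c5.
Count: 20.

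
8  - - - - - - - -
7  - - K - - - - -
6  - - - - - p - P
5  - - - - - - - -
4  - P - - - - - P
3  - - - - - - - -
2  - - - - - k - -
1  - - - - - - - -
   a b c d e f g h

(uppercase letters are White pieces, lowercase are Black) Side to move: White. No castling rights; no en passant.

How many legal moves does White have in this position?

11

White to move; king on c7.
In check: no.
Legal moves: Kd8, Kc8, Kb8, Kd7, Kb7, Kd6, Kc6, Kb6, h7, h5, b5.
Count: 11.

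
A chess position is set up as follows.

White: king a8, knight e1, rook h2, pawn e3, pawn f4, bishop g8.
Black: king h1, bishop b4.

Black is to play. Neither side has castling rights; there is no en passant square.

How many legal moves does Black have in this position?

Black to move; king on h1.
In check: yes, from the white rook on h2.
Legal moves: Kxh2, Kg1.
Count: 2.

2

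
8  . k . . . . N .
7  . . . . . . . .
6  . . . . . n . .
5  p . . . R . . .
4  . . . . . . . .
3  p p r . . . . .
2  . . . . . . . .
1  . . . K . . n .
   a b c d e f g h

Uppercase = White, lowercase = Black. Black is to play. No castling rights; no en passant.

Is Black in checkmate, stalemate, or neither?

Black to move; black king on b8.
In check: no.
Legal moves for Black include: Kc8, Ka8, Kc7, Kb7, Ka7, Nxg8, Ne8, Nh7, Nd7, Nh5, Nd5, Ng4, Ne4, Rc8, Rc7, Rc6, Rc5, Rc4, ... (list truncated; more exist).
Black has legal moves and is not in check → neither.

neither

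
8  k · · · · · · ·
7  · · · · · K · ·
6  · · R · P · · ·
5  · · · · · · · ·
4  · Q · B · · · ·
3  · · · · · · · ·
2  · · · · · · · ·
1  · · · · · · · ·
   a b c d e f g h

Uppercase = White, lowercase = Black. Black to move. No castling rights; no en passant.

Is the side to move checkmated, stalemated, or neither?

stalemate

Black to move; black king on a8.
In check: no.
King squares — a7: attacked by Bd4; b7: attacked by Qb4; b8: attacked by Qb4.
Legal moves for Black: none.
Not in check and no legal moves → stalemate.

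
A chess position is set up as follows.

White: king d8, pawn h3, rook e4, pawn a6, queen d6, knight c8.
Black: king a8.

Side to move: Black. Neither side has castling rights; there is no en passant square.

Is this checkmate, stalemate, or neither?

stalemate

Black to move; black king on a8.
In check: no.
King squares — a7: attacked by Nc8; b7: attacked by Pa6; b8: attacked by Qd6.
Legal moves for Black: none.
Not in check and no legal moves → stalemate.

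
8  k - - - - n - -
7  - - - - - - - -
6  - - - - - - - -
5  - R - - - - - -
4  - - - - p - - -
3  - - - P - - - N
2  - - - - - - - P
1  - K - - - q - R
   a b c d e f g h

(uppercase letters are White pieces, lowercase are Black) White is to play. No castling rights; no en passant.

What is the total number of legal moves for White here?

4

White to move; king on b1.
In check: yes, from the black queen on f1.
Legal moves: Kc2, Kb2, Ka2, Rxf1.
Count: 4.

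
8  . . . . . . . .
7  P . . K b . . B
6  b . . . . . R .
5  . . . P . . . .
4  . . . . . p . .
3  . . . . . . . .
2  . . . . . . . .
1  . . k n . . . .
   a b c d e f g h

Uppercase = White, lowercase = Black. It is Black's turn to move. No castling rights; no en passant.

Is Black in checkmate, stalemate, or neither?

Black to move; black king on c1.
In check: no.
Legal moves for Black include: Bf8, Bd8, Bf6, Bd6, Bg5, Bc5, Bh4, Bb4, Ba3, Bc8+, Bb7, Bb5+, Bc4, Bd3, Be2, Bf1, Ne3, Nc3, ... (list truncated; more exist).
Black has legal moves and is not in check → neither.

neither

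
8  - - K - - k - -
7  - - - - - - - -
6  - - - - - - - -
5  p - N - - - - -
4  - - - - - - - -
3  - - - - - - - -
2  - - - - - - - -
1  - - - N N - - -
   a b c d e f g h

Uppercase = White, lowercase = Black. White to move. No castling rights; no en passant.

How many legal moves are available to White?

White to move; king on c8.
In check: no.
Legal moves: Kd8, Kb8, Kd7, Kc7, Kb7, Nd7+, Nb7, Ne6+, Na6, Ne4, Na4, Ncd3, Nb3, Nf3, Ned3, Ng2, Nc2, Ne3, Nc3, Nf2, Nb2.
Count: 21.

21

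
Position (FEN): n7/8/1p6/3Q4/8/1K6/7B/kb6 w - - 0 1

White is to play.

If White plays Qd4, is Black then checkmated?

yes

After Qd4: black king on a1; in check: yes, from the white queen on d4.
King squares — b1: own bishop; a2: attacked by Kb3; b2: attacked by Kb3.
Black has no legal moves → checkmate.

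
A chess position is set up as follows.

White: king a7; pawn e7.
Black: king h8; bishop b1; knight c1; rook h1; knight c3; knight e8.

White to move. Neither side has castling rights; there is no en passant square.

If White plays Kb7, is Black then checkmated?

After Kb7: black king on h8; in check: no.
Black is not in check, so this cannot be checkmate.

no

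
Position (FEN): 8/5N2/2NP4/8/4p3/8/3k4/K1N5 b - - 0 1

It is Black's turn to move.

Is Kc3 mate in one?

no

After Kc3: white king on a1; in check: no.
White is not in check, so this cannot be checkmate.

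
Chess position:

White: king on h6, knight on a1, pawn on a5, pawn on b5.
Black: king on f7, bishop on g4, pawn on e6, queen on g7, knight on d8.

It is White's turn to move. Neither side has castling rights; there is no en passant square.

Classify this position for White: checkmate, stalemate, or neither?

checkmate

White to move; white king on h6.
In check: yes, from the black queen on g7.
King squares — g5: attacked by Qg7; h5: attacked by Bg4; g6: attacked by Kf7; g7: attacked by Kf7; h7: attacked by Qg7.
Legal moves for White: none.
In check with no legal moves → checkmate.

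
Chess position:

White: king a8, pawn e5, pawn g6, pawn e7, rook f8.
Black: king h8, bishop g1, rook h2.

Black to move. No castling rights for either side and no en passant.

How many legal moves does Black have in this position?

1

Black to move; king on h8.
In check: yes, from the white rook on f8.
Legal moves: Kg7.
Count: 1.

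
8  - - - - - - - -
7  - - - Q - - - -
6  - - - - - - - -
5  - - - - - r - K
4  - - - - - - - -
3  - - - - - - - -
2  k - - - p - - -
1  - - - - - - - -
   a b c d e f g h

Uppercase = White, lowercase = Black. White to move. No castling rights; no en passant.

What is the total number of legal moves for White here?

5

White to move; king on h5.
In check: yes, from the black rook on f5.
Legal moves: Kh6, Kg6, Kh4, Kg4, Qxf5.
Count: 5.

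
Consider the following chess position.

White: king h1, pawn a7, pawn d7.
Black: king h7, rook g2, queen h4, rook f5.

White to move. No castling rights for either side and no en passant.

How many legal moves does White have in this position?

White to move; king on h1.
In check: yes, from the black queen on h4.
Legal moves: Kxg2.
Count: 1.

1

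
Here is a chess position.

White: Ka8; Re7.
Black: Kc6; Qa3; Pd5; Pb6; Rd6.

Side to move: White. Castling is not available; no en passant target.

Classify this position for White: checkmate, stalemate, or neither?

White to move; white king on a8.
In check: yes, from the black queen on a3.
King squares — a7: attacked by Qa3; b7: attacked by Kc6; b8: available.
Legal moves for White: Kb8, Ra7.
White is in check but has 2 legal moves → neither.

neither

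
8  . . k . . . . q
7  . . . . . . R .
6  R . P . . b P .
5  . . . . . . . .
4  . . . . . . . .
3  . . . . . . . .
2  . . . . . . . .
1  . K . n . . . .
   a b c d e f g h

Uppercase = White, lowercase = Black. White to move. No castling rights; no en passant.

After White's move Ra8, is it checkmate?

yes

After Ra8: black king on c8; in check: yes, from the white rook on a8.
King squares — b7: attacked by Pc6; c7: attacked by Rg7; d7: attacked by Pc6; b8: attacked by Ra8; d8: attacked by Ra8.
Black has no legal moves → checkmate.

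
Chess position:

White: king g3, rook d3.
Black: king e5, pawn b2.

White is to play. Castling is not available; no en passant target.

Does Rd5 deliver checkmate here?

After Rd5: black king on e5; in check: yes, from the white rook on d5.
Black has 4 legal replies: Kf6, Ke6, Kxd5, Ke4.
In check but a legal move exists → not checkmate.

no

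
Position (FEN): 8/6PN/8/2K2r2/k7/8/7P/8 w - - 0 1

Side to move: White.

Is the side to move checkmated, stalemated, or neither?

neither

White to move; white king on c5.
In check: yes, from the black rook on f5.
King squares — b4: attacked by Ka4; c4: available; d4: available; b5: attacked by Ka4; d5: attacked by Rf5; b6: available; c6: available; d6: available.
Legal moves for White: Kd6, Kc6, Kb6, Kd4, Kc4.
White is in check but has 5 legal moves → neither.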